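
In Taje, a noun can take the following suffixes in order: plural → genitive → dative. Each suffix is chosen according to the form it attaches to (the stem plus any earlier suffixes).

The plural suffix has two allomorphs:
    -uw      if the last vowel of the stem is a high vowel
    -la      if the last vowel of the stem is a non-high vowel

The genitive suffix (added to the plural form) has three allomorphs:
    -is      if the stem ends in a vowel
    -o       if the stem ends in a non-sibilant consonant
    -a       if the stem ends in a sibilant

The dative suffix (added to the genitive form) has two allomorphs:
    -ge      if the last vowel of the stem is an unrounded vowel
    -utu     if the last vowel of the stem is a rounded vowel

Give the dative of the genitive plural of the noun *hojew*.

hojewlaisge

*hojew* — last vowel /e/ (a non-high vowel) → -la → *hojewla*.
The plural form *hojewla* — final sound /a/ (a vowel) → -is → *hojewlais*.
The genitive form *hojewlais* — last vowel /i/ (an unrounded vowel) → -ge → *hojewlaisge*.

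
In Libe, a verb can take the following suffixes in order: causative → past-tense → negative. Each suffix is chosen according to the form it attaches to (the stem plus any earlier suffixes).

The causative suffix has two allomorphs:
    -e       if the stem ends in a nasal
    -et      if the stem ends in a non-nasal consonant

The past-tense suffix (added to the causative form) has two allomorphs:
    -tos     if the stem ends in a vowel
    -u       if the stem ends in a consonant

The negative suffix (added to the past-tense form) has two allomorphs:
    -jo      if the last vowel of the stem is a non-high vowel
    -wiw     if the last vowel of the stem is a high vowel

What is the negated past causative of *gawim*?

gawimetosjo

*gawim*: final consonant = /m/, a nasal → -e → *gawime*.
The final sound of the causative form *gawime* is /e/, which is a vowel, so the past-tense suffix is -tos, giving *gawimetos*.
Since the last vowel of the past-tense form *gawimetos* is /o/ (a non-high vowel), it takes -jo, giving *gawimetosjo*.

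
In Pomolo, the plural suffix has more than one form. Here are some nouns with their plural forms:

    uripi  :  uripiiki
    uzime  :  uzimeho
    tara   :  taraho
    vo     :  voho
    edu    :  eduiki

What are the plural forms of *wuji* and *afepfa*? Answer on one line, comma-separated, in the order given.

The pattern is height harmony: -iki when the last vowel of the stem is a high vowel (*uripi*, *edu*); -ho when the last vowel of the stem is a non-high vowel (*uzime*, *tara*, *vo*).
The last vowel of *wuji* is /i/, which is a high vowel, so the suffix is -iki, giving *wujiiki*.
Since the last vowel of *afepfa* is /a/ (a non-high vowel), it takes -ho, giving *afepfaho*.

wujiiki, afepfaho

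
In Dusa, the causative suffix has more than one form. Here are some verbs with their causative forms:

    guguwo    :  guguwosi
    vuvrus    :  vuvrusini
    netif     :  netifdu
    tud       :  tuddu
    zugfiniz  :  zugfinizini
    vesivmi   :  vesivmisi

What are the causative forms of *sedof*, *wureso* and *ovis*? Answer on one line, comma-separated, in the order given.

sedofdu, wuresosi, ovisini

The pattern is sibilance of the final sound: -ini when the stem ends in a sibilant (*vuvrus*, *zugfiniz*); -du when the stem ends in a non-sibilant consonant (*netif*, *tud*); -si when the stem ends in a vowel (*guguwo*, *vesivmi*).
*sedof*: final sound = /f/, a non-sibilant consonant → -du → *sedofdu*.
*wureso* — final sound /o/ (a vowel) → -si → *wuresosi*.
*ovis* — final sound /s/ (a sibilant) → -ini → *ovisini*.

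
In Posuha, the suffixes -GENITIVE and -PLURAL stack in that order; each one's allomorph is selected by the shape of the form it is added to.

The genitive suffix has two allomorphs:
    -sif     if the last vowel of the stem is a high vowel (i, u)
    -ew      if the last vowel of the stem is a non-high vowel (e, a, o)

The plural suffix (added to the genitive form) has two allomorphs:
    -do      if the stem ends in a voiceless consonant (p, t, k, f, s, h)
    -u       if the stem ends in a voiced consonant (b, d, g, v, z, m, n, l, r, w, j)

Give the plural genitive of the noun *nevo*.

nevoewu

Since the last vowel of *nevo* is /o/ (a non-high vowel), it takes -ew, giving *nevoew*.
The genitive form *nevoew*: final consonant = /w/, voiced → -u → *nevoewu*.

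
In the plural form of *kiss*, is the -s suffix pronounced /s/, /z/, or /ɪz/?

/ɪz/

The stem *kiss* ends in a sibilant (/s, z, ʃ, ʒ, tʃ, dʒ/).
The plural suffix surfaces as /ɪz/ after sibilants, /s/ after other voiceless consonants, and /z/ after other voiced sounds.
So the plural -s on *kiss* is pronounced /ɪz/.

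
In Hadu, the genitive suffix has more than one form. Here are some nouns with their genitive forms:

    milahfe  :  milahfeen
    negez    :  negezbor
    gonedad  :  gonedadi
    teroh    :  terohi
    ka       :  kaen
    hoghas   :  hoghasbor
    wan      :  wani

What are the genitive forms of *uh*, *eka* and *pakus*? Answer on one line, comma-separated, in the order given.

uhi, ekaen, pakusbor

The suffix is conditioned by the final sound: -bor when the stem ends in a sibilant (*negez*, *hoghas*); -i when the stem ends in a non-sibilant consonant (*gonedad*, *teroh*, *wan*); -en when the stem ends in a vowel (*milahfe*, *ka*).
*uh*: final sound = /h/, a non-sibilant consonant → -i → *uhi*.
*eka* — final sound /a/ (a vowel) → -en → *ekaen*.
*pakus*: final sound = /s/, a sibilant → -bor → *pakusbor*.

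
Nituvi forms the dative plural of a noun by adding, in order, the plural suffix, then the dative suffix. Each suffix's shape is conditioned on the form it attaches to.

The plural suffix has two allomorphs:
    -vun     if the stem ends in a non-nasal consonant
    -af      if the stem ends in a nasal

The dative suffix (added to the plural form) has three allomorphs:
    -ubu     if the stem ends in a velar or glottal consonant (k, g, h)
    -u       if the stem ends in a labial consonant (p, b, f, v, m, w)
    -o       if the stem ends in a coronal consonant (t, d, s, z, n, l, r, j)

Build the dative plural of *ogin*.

*ogin*: final consonant = /n/, a nasal → -af → *oginaf*.
The plural form *oginaf* — final consonant /f/ (labial) → -u → *oginafu*.

oginafu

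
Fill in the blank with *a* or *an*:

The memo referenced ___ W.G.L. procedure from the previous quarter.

The indefinite article is chosen by the initial *sound* of the following word, not its spelling.
The initialism *W.G.L.* is read letter by letter; the first letter, W, is pronounced /ˈdʌbəl.juː/, which begins with a consonant sound.
So the article is *a*: The memo referenced a W.G.L. procedure from the previous quarter.

a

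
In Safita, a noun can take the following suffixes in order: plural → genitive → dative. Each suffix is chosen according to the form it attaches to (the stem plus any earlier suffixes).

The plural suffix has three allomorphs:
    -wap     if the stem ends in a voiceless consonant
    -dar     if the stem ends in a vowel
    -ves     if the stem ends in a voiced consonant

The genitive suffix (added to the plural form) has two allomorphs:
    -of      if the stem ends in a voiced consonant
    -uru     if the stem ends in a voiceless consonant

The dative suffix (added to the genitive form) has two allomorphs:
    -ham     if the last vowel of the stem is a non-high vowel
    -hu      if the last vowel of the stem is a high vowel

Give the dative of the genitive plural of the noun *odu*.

Since the final sound of *odu* is /u/ (a vowel), it takes -dar, giving *odudar*.
The plural form *odudar*: final consonant = /r/, voiced → -of → *odudarof*.
The genitive form *odudarof*: last vowel = /o/, a non-high vowel → -ham → *odudarofham*.

odudarofham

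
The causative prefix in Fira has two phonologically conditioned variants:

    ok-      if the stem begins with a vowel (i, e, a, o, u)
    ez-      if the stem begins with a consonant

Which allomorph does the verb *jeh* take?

*jeh* — first sound /j/ (a consonant) → ez-.

ez-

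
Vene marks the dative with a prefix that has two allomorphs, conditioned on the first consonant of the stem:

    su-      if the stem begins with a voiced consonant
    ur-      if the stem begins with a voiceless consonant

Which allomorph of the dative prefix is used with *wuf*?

su-

The first consonant of *wuf* is /w/, which is voiced, so the prefix is su-.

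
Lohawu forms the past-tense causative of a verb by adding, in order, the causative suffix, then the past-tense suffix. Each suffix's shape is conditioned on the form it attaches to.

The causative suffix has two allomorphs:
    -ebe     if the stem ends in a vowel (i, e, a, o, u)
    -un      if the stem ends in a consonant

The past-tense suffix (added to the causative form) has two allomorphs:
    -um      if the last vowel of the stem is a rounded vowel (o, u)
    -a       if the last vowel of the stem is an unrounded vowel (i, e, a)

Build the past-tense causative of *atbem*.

atbemunum

*atbem*: final sound = /m/, a consonant → -un → *atbemun*.
The causative form *atbemun* — last vowel /u/ (a rounded vowel) → -um → *atbemunum*.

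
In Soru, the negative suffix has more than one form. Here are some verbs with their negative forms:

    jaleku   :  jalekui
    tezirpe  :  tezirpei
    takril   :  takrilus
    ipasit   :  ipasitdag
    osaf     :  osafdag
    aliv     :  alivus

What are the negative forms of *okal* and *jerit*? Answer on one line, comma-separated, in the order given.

The suffix is conditioned by the final sound: -dag when the stem ends in a voiceless consonant (*ipasit*, *osaf*); -us when the stem ends in a voiced consonant (*takril*, *aliv*); -i when the stem ends in a vowel (*jaleku*, *tezirpe*).
*okal*: final sound = /l/, a voiced consonant → -us → *okalus*.
*jerit* — final sound /t/ (a voiceless consonant) → -dag → *jeritdag*.

okalus, jeritdag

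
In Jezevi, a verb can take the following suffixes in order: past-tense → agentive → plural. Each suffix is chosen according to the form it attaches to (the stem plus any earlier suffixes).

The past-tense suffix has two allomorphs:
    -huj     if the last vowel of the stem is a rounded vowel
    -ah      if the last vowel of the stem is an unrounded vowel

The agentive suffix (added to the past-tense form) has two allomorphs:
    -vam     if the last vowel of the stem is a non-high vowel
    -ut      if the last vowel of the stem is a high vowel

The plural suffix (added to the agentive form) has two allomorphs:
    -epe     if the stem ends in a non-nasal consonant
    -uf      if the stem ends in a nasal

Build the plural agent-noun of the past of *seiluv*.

seiluvhujutepe

Since the last vowel of *seiluv* is /u/ (a rounded vowel), it takes -huj, giving *seiluvhuj*.
The past-tense form *seiluvhuj* — last vowel /u/ (a high vowel) → -ut → *seiluvhujut*.
The agentive form *seiluvhujut*: final consonant = /t/, non-nasal → -epe → *seiluvhujutepe*.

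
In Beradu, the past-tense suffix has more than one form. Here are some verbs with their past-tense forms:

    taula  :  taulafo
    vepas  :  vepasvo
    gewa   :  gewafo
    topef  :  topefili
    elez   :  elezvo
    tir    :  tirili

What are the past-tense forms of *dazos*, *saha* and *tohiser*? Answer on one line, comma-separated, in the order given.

The pattern is sibilance of the final sound: -vo when the stem ends in a sibilant (*vepas*, *elez*); -ili when the stem ends in a non-sibilant consonant (*topef*, *tir*); -fo when the stem ends in a vowel (*taula*, *gewa*).
*dazos* — final sound /s/ (a sibilant) → -vo → *dazosvo*.
Since the final sound of *saha* is /a/ (a vowel), it takes -fo, giving *sahafo*.
*tohiser* — final sound /r/ (a non-sibilant consonant) → -ili → *tohiserili*.

dazosvo, sahafo, tohiserili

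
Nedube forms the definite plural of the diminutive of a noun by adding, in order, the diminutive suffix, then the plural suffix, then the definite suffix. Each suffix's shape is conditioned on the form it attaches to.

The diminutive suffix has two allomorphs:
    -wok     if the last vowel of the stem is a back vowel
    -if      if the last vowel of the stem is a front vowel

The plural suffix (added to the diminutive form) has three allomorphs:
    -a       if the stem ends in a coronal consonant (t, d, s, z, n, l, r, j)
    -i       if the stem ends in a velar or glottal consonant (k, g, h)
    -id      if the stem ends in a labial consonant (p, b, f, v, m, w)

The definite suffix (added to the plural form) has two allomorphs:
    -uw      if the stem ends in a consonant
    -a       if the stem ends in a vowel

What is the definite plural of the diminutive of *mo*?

mowokia

The last vowel of *mo* is /o/, which is a back vowel, so the diminutive suffix is -wok, giving *mowok*.
The diminutive form *mowok* — final consonant /k/ (velar/glottal) → -i → *mowoki*.
The plural form *mowoki* — final sound /i/ (a vowel) → -a → *mowokia*.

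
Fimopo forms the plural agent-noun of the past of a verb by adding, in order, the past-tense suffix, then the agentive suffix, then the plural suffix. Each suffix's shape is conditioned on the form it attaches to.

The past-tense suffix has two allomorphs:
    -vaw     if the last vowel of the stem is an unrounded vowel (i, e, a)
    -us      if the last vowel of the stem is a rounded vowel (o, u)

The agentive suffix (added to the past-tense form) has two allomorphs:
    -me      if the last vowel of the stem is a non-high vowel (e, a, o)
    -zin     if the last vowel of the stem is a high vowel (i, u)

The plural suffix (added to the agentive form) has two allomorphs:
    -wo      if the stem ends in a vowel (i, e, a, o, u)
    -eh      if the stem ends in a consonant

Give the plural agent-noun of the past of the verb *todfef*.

Since the last vowel of *todfef* is /e/ (an unrounded vowel), it takes -vaw, giving *todfefvaw*.
The past-tense form *todfefvaw*: last vowel = /a/, a non-high vowel → -me → *todfefvawme*.
The agentive form *todfefvawme* — final sound /e/ (a vowel) → -wo → *todfefvawmewo*.

todfefvawmewo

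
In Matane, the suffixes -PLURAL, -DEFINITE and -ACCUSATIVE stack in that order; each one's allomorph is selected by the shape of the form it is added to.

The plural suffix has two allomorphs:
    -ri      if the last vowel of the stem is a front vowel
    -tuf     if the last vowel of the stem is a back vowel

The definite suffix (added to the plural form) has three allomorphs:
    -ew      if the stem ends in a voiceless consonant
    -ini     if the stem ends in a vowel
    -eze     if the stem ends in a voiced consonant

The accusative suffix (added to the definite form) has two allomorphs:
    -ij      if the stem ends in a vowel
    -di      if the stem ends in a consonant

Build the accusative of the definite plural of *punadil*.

punadilriiniij

*punadil*: last vowel = /i/, a front vowel → -ri → *punadilri*.
The final sound of the plural form *punadilri* is /i/, which is a vowel, so the definite suffix is -ini, giving *punadilriini*.
The final sound of the definite form *punadilriini* is /i/, which is a vowel, so the accusative suffix is -ij, giving *punadilriiniij*.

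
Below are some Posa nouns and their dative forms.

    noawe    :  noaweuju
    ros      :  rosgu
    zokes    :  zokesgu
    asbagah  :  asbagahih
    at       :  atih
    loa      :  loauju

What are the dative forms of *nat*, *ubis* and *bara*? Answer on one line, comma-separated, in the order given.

natih, ubisgu, barauju

The suffix is conditioned by the final sound: -gu when the stem ends in a sibilant (*ros*, *zokes*); -ih when the stem ends in a non-sibilant consonant (*asbagah*, *at*); -uju when the stem ends in a vowel (*noawe*, *loa*).
The final sound of *nat* is /t/, which is a non-sibilant consonant, so the suffix is -ih, giving *natih*.
Since the final sound of *ubis* is /s/ (a sibilant), it takes -gu, giving *ubisgu*.
The final sound of *bara* is /a/, which is a vowel, so the suffix is -uju, giving *barauju*.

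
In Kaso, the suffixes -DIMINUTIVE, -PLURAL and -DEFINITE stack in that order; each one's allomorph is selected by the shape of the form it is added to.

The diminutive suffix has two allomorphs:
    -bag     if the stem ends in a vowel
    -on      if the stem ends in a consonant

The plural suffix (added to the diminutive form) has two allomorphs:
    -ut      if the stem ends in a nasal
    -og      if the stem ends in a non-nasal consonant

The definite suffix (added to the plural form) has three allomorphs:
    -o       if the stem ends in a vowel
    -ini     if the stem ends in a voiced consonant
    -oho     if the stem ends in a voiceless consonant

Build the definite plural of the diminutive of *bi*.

Since the final sound of *bi* is /i/ (a vowel), it takes -bag, giving *bibag*.
Since the final consonant of the diminutive form *bibag* is /g/ (non-nasal), it takes -og, giving *bibagog*.
Since the final sound of the plural form *bibagog* is /g/ (a voiced consonant), it takes -ini, giving *bibagogini*.

bibagogini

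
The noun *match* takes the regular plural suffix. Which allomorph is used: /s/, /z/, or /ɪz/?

/ɪz/

The stem *match* ends in a sibilant (/s, z, ʃ, ʒ, tʃ, dʒ/).
The plural suffix surfaces as /ɪz/ after sibilants, /s/ after other voiceless consonants, and /z/ after other voiced sounds.
So the plural -s on *match* is pronounced /ɪz/.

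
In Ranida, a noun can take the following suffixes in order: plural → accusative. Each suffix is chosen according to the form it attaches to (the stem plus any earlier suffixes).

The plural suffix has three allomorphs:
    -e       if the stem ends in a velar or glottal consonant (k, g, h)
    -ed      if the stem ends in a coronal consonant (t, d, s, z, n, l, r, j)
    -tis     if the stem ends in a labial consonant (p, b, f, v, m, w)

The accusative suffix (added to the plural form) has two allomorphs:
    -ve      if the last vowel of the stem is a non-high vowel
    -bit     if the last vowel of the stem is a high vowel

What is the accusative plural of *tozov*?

*tozov* — final consonant /v/ (labial) → -tis → *tozovtis*.
The plural form *tozovtis*: last vowel = /i/, a high vowel → -bit → *tozovtisbit*.

tozovtisbit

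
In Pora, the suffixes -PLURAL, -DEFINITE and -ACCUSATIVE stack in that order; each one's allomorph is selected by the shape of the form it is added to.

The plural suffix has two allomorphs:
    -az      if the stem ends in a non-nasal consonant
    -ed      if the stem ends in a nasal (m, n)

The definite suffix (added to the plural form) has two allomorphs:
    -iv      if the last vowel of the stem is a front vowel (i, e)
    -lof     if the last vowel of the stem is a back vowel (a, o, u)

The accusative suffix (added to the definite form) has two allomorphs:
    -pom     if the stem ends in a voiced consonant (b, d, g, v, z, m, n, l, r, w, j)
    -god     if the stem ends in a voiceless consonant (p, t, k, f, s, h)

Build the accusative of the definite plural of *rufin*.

The final consonant of *rufin* is /n/, which is a nasal, so the plural suffix is -ed, giving *rufined*.
The plural form *rufined* — last vowel /e/ (a front vowel) → -iv → *rufinediv*.
Since the final consonant of the definite form *rufinediv* is /v/ (voiced), it takes -pom, giving *rufinedivpom*.

rufinedivpom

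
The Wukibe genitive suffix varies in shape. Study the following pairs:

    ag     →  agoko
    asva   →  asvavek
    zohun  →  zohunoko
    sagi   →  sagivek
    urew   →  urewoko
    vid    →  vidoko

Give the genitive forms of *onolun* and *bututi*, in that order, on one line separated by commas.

The suffix is conditioned by the final sound: -oko when the stem ends in a consonant (*ag*, *zohun*, *urew*, *vid*); -vek when the stem ends in a vowel (*asva*, *sagi*).
Since the final sound of *onolun* is /n/ (a consonant), it takes -oko, giving *onolunoko*.
*bututi* — final sound /i/ (a vowel) → -vek → *bututivek*.

onolunoko, bututivek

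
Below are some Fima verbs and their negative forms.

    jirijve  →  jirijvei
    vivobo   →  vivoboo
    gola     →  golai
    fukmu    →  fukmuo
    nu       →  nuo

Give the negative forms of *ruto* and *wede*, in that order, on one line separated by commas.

The suffix is conditioned by the last vowel: -o when the last vowel of the stem is a rounded vowel (*vivobo*, *fukmu*, *nu*); -i when the last vowel of the stem is an unrounded vowel (*jirijve*, *gola*).
*ruto*: last vowel = /o/, a rounded vowel → -o → *rutoo*.
*wede*: last vowel = /e/, an unrounded vowel → -i → *wedei*.

rutoo, wedei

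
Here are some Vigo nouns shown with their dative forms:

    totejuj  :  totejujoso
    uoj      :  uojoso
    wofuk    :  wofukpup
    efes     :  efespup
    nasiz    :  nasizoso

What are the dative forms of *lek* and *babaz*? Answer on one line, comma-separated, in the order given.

lekpup, babazoso

The suffix is conditioned by the final consonant: -pup when the stem ends in a voiceless consonant (*wofuk*, *efes*); -oso when the stem ends in a voiced consonant (*totejuj*, *uoj*, *nasiz*).
*lek* — final consonant /k/ (voiceless) → -pup → *lekpup*.
*babaz*: final consonant = /z/, voiced → -oso → *babazoso*.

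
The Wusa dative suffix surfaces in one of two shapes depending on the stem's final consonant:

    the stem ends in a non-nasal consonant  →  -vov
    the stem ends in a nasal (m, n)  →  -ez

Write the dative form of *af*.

*af*: final consonant = /f/, non-nasal → -vov → *afvov*.

afvov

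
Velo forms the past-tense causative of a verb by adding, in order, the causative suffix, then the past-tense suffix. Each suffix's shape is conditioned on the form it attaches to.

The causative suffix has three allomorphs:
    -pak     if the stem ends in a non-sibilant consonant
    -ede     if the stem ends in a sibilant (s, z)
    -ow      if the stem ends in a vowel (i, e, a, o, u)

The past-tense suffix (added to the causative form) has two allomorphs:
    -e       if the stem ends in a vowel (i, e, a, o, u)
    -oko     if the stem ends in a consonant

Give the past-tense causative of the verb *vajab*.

The final sound of *vajab* is /b/, which is a non-sibilant consonant, so the causative suffix is -pak, giving *vajabpak*.
The causative form *vajabpak*: final sound = /k/, a consonant → -oko → *vajabpakoko*.

vajabpakoko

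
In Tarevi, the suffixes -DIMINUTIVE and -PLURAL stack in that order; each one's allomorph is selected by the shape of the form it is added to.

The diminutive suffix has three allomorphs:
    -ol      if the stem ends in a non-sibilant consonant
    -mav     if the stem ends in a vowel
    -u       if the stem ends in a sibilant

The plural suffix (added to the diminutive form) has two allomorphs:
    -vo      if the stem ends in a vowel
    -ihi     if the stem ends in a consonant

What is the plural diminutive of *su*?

sumavihi

Since the final sound of *su* is /u/ (a vowel), it takes -mav, giving *sumav*.
Since the final sound of the diminutive form *sumav* is /v/ (a consonant), it takes -ihi, giving *sumavihi*.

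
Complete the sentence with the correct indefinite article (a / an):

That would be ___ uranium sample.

a

The indefinite article is chosen by the initial *sound* of the following word, not its spelling.
*uranium* begins with the sound /jʊ/ (u pronounced /jʊ/) — a consonant sound.
So the article is *a*: That would be a uranium sample.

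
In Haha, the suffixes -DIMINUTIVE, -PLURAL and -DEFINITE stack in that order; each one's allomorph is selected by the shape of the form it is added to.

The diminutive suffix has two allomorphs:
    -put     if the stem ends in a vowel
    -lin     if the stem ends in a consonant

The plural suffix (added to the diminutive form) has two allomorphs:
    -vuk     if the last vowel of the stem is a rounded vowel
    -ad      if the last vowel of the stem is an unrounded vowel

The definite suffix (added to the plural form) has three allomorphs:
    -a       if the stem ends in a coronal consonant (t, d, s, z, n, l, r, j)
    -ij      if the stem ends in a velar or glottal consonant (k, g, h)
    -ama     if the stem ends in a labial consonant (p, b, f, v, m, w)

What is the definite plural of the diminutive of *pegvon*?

*pegvon*: final sound = /n/, a consonant → -lin → *pegvonlin*.
The diminutive form *pegvonlin*: last vowel = /i/, an unrounded vowel → -ad → *pegvonlinad*.
The final consonant of the plural form *pegvonlinad* is /d/, which is coronal, so the definite suffix is -a, giving *pegvonlinada*.

pegvonlinada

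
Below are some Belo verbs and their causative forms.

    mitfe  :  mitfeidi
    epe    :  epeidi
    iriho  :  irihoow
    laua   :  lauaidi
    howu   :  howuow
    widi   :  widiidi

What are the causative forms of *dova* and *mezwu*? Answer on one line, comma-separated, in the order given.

The suffix is conditioned by the last vowel: -ow when the last vowel of the stem is a rounded vowel (*iriho*, *howu*); -idi when the last vowel of the stem is an unrounded vowel (*mitfe*, *epe*, *laua*, *widi*).
*dova*: last vowel = /a/, an unrounded vowel → -idi → *dovaidi*.
*mezwu*: last vowel = /u/, a rounded vowel → -ow → *mezwuow*.

dovaidi, mezwuow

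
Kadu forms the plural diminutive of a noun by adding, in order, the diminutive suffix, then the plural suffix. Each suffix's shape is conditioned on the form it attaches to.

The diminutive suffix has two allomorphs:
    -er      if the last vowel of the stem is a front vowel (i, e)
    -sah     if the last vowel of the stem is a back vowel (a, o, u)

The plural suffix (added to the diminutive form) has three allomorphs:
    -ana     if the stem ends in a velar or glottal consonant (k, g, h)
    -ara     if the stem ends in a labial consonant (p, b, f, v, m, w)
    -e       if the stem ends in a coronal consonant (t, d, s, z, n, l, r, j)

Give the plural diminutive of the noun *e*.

eere

The last vowel of *e* is /e/, which is a front vowel, so the diminutive suffix is -er, giving *eer*.
Since the final consonant of the diminutive form *eer* is /r/ (coronal), it takes -e, giving *eere*.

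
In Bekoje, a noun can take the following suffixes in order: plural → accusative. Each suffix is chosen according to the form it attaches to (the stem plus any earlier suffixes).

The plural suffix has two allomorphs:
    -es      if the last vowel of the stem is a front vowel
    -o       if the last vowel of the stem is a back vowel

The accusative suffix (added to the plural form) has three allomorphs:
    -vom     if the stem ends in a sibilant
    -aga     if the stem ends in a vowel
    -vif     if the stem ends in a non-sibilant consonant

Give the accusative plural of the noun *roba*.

*roba* — last vowel /a/ (a back vowel) → -o → *robao*.
The final sound of the plural form *robao* is /o/, which is a vowel, so the accusative suffix is -aga, giving *robaoaga*.

robaoaga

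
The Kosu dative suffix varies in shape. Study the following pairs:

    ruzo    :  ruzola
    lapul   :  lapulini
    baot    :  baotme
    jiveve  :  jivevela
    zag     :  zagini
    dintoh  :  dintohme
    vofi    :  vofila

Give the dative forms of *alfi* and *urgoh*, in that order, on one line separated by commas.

The pattern is voicing of the final sound: -me when the stem ends in a voiceless consonant (*baot*, *dintoh*); -ini when the stem ends in a voiced consonant (*lapul*, *zag*); -la when the stem ends in a vowel (*ruzo*, *jiveve*, *vofi*).
*alfi* — final sound /i/ (a vowel) → -la → *alfila*.
*urgoh*: final sound = /h/, a voiceless consonant → -me → *urgohme*.

alfila, urgohme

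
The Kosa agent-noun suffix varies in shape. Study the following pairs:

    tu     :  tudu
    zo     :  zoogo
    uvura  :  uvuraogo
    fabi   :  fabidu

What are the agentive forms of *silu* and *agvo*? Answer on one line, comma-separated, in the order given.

Looking at the last vowel of each stem: -du when the last vowel of the stem is a high vowel (*tu*, *fabi*); -ogo when the last vowel of the stem is a non-high vowel (*zo*, *uvura*).
The last vowel of *silu* is /u/, which is a high vowel, so the suffix is -du, giving *siludu*.
*agvo*: last vowel = /o/, a non-high vowel → -ogo → *agvoogo*.

siludu, agvoogo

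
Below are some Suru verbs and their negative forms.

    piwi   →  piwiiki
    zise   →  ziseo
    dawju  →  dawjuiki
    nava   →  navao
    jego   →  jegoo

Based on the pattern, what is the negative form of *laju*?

lajuiki

The alternation tracks the last vowel of the stem — -iki when the last vowel of the stem is a high vowel (*piwi*, *dawju*); -o when the last vowel of the stem is a non-high vowel (*zise*, *nava*, *jego*).
The last vowel of *laju* is /u/, which is a high vowel, so the suffix is -iki, giving *lajuiki*.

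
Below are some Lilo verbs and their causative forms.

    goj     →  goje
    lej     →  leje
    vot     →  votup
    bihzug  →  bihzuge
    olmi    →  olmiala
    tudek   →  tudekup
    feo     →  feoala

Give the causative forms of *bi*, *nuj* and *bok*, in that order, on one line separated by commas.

biala, nuje, bokup

Looking at the final sound of each stem: -up when the stem ends in a voiceless consonant (*vot*, *tudek*); -e when the stem ends in a voiced consonant (*goj*, *lej*, *bihzug*); -ala when the stem ends in a vowel (*olmi*, *feo*).
The final sound of *bi* is /i/, which is a vowel, so the suffix is -ala, giving *biala*.
*nuj* — final sound /j/ (a voiced consonant) → -e → *nuje*.
The final sound of *bok* is /k/, which is a voiceless consonant, so the suffix is -up, giving *bokup*.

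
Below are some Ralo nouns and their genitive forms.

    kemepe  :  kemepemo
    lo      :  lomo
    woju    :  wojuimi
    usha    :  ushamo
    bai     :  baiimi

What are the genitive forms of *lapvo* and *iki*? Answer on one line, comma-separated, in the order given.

Looking at the last vowel of each stem: -imi when the last vowel of the stem is a high vowel (*woju*, *bai*); -mo when the last vowel of the stem is a non-high vowel (*kemepe*, *lo*, *usha*).
*lapvo* — last vowel /o/ (a non-high vowel) → -mo → *lapvomo*.
*iki*: last vowel = /i/, a high vowel → -imi → *ikiimi*.

lapvomo, ikiimi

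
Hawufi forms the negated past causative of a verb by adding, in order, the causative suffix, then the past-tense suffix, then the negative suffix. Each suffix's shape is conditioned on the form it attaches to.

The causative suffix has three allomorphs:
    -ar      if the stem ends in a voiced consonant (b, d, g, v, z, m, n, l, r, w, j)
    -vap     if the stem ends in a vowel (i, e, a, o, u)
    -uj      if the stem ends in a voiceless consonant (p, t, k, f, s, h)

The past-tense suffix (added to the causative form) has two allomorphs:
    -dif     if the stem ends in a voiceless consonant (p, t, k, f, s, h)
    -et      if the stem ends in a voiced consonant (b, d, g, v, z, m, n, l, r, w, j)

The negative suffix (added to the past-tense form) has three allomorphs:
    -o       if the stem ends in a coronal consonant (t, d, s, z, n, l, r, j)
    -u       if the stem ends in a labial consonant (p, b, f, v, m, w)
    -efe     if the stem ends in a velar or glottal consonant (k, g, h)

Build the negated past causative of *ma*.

mavapdifu

*ma* — final sound /a/ (a vowel) → -vap → *mavap*.
The causative form *mavap* — final consonant /p/ (voiceless) → -dif → *mavapdif*.
The final consonant of the past-tense form *mavapdif* is /f/, which is labial, so the negative suffix is -u, giving *mavapdifu*.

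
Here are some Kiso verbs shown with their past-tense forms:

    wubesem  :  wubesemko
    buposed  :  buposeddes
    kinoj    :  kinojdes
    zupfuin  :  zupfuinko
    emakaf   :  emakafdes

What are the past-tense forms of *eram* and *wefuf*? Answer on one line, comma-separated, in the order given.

eramko, wefufdes

Looking at the final consonant of each stem: -ko when the stem ends in a nasal (*wubesem*, *zupfuin*); -des when the stem ends in a non-nasal consonant (*buposed*, *kinoj*, *emakaf*).
Since the final consonant of *eram* is /m/ (a nasal), it takes -ko, giving *eramko*.
Since the final consonant of *wefuf* is /f/ (non-nasal), it takes -des, giving *wefufdes*.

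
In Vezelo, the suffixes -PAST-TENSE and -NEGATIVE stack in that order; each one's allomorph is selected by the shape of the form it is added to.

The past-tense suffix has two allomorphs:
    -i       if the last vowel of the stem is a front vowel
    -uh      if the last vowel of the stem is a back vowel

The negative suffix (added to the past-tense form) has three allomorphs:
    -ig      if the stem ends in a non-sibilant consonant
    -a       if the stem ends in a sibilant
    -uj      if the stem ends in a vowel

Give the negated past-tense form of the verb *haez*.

*haez*: last vowel = /e/, a front vowel → -i → *haezi*.
The past-tense form *haezi*: final sound = /i/, a vowel → -uj → *haeziuj*.

haeziuj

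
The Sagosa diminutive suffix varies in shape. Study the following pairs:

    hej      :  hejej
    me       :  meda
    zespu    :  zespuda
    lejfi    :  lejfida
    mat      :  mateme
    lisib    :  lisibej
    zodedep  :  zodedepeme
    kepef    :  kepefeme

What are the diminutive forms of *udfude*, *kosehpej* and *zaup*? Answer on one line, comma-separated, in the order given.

udfudeda, kosehpejej, zaupeme

Looking at the final sound of each stem: -eme when the stem ends in a voiceless consonant (*mat*, *zodedep*, *kepef*); -ej when the stem ends in a voiced consonant (*hej*, *lisib*); -da when the stem ends in a vowel (*me*, *zespu*, *lejfi*).
*udfude* — final sound /e/ (a vowel) → -da → *udfudeda*.
*kosehpej* — final sound /j/ (a voiced consonant) → -ej → *kosehpejej*.
The final sound of *zaup* is /p/, which is a voiceless consonant, so the suffix is -eme, giving *zaupeme*.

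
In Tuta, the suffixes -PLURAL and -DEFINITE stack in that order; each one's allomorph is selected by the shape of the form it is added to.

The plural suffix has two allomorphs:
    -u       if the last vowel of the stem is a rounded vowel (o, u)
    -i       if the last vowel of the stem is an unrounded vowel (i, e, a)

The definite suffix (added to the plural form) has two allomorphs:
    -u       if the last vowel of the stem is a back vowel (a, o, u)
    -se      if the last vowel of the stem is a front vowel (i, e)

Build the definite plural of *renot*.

*renot* — last vowel /o/ (a rounded vowel) → -u → *renotu*.
The last vowel of the plural form *renotu* is /u/, which is a back vowel, so the definite suffix is -u, giving *renotuu*.

renotuu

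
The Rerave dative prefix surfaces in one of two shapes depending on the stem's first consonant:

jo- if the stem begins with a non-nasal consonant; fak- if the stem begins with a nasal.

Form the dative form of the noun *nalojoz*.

The first consonant of *nalojoz* is /n/, which is a nasal, so the prefix is fak-, giving *faknalojoz*.

faknalojoz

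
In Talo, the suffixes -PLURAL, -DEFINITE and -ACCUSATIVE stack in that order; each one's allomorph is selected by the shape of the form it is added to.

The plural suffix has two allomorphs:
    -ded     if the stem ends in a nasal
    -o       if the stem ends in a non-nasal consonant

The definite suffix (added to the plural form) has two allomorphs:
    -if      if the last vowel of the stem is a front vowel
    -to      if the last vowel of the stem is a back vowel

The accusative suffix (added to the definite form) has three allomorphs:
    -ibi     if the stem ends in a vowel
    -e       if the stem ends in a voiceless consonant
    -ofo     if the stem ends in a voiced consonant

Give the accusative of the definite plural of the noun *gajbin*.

gajbindedife

*gajbin*: final consonant = /n/, a nasal → -ded → *gajbinded*.
The last vowel of the plural form *gajbinded* is /e/, which is a front vowel, so the definite suffix is -if, giving *gajbindedif*.
The final sound of the definite form *gajbindedif* is /f/, which is a voiceless consonant, so the accusative suffix is -e, giving *gajbindedife*.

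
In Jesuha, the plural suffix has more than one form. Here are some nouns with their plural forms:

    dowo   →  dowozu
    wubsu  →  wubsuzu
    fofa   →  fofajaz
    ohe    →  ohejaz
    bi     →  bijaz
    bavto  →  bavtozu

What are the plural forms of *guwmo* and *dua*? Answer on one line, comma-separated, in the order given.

Looking at the last vowel of each stem: -zu when the last vowel of the stem is a rounded vowel (*dowo*, *wubsu*, *bavto*); -jaz when the last vowel of the stem is an unrounded vowel (*fofa*, *ohe*, *bi*).
Since the last vowel of *guwmo* is /o/ (a rounded vowel), it takes -zu, giving *guwmozu*.
*dua* — last vowel /a/ (an unrounded vowel) → -jaz → *duajaz*.

guwmozu, duajaz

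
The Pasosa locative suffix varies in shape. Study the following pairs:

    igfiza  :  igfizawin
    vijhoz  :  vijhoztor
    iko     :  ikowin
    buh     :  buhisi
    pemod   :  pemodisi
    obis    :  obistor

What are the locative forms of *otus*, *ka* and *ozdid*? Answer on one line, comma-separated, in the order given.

otustor, kawin, ozdidisi

Looking at the final sound of each stem: -tor when the stem ends in a sibilant (*vijhoz*, *obis*); -isi when the stem ends in a non-sibilant consonant (*buh*, *pemod*); -win when the stem ends in a vowel (*igfiza*, *iko*).
The final sound of *otus* is /s/, which is a sibilant, so the suffix is -tor, giving *otustor*.
The final sound of *ka* is /a/, which is a vowel, so the suffix is -win, giving *kawin*.
Since the final sound of *ozdid* is /d/ (a non-sibilant consonant), it takes -isi, giving *ozdidisi*.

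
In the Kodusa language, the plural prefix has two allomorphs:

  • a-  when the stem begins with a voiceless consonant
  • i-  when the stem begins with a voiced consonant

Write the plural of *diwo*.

idiwo

*diwo* — first consonant /d/ (voiced) → i- → *idiwo*.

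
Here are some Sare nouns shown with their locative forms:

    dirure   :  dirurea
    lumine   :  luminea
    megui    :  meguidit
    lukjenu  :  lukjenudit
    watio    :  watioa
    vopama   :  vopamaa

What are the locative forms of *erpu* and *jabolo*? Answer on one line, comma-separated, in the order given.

erpudit, jaboloa

The alternation tracks the last vowel of the stem — -dit when the last vowel of the stem is a high vowel (*megui*, *lukjenu*); -a when the last vowel of the stem is a non-high vowel (*dirure*, *lumine*, *watio*, *vopama*).
*erpu* — last vowel /u/ (a high vowel) → -dit → *erpudit*.
The last vowel of *jabolo* is /o/, which is a non-high vowel, so the suffix is -a, giving *jaboloa*.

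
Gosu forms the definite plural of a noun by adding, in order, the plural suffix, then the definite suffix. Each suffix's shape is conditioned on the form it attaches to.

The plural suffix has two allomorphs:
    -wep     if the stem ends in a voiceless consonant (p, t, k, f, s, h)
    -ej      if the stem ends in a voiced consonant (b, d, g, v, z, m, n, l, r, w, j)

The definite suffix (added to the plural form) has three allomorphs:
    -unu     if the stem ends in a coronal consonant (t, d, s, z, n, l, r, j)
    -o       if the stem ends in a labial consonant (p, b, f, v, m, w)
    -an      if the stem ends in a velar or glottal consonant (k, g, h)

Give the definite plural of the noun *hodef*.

hodefwepo

Since the final consonant of *hodef* is /f/ (voiceless), it takes -wep, giving *hodefwep*.
The final consonant of the plural form *hodefwep* is /p/, which is labial, so the definite suffix is -o, giving *hodefwepo*.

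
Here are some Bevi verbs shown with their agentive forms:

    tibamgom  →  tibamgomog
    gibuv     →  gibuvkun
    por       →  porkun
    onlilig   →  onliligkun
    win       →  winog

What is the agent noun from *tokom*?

tokomog

Looking at the final consonant of each stem: -og when the stem ends in a nasal (*tibamgom*, *win*); -kun when the stem ends in a non-nasal consonant (*gibuv*, *por*, *onlilig*).
*tokom*: final consonant = /m/, a nasal → -og → *tokomog*.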